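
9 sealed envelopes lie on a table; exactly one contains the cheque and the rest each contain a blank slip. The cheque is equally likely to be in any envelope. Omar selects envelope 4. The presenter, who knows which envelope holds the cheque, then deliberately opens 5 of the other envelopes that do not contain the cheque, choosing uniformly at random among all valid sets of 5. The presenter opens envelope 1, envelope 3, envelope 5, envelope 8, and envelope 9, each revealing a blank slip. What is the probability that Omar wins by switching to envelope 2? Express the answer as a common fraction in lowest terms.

8/27

Consider each possible location of the cheque in turn.
If it is in any of envelopes 1, 3, 5, 8, and 9 (prior 1/9 each): that envelope was opened and seen not to hold the prize — ruled out; weight (1/9)·0 = 0 each.
If it is in any of envelopes 2, 6, and 7 (prior 1/9 each): the presenter has 21 equally likely choices, so probability 1/21; weight (1/9)·(1/21) = 1/189 each.
If it is in envelope 4 (prior 1/9): the presenter has 56 equally likely choices, so probability 1/56; weight (1/9)·(1/56) = 1/504.
The weights sum to 1/56.
So P(the cheque in envelope 2 | the presenter opened envelope 1, envelope 3, envelope 5, envelope 8, and envelope 9) = (1/189) / (1/56) = 8/27.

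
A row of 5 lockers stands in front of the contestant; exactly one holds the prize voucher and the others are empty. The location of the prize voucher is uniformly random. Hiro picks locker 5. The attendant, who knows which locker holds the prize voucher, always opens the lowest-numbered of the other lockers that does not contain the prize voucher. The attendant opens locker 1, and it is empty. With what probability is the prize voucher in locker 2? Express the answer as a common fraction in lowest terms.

Apply Bayes' rule, conditioning on where the prize voucher actually is.
If it is in locker 1 (prior 1/5): the attendant opened locker 1, so this case is ruled out; weight (1/5)·0 = 0.
If it is in any of lockers 2, 3, 4, and 5 (prior 1/5 each): locker 1 is the lowest-numbered option available, probability 1; weight (1/5)·1 = 1/5 each.
The weights sum to 4/5.
So P(the prize voucher in locker 2 | the attendant opened locker 1) = (1/5) / (4/5) = 1/4.

1/4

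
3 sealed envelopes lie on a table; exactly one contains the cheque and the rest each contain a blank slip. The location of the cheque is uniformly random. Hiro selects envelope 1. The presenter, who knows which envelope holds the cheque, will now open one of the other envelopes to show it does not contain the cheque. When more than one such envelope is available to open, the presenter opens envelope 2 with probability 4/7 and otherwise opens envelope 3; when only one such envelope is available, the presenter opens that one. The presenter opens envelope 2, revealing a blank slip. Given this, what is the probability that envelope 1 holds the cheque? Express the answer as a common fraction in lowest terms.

4/11

Apply Bayes' rule, conditioning on where the cheque actually is.
If it is in envelope 1 (prior 1/3): envelope 2 is available, opened with probability 4/7; weight (1/3)·(4/7) = 4/21.
If it is in envelope 2 (prior 1/3): the presenter opened envelope 2, so this case is ruled out; weight (1/3)·0 = 0.
If it is in envelope 3 (prior 1/3): only envelope 2 is available, probability 1; weight (1/3)·1 = 1/3.
The weights sum to 11/21.
So P(the cheque in envelope 1 | the presenter opened envelope 2) = (4/21) / (11/21) = 4/11.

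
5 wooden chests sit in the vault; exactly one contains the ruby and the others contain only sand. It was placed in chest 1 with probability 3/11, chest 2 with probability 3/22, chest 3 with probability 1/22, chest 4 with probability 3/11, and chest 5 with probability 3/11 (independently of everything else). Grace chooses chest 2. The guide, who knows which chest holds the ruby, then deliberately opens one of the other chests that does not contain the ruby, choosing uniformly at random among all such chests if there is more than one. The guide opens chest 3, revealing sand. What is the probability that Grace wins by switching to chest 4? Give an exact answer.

Consider each possible location of the ruby in turn.
If it is in any of chests 1, 4, and 5 (prior 3/11 each): the guide has 3 equally likely choices, so probability 1/3; weight (3/11)·(1/3) = 1/11 each.
If it is in chest 2 (prior 3/22): the guide has 4 equally likely choices, so probability 1/4; weight (3/22)·(1/4) = 3/88.
If it is in chest 3 (prior 1/22): the guide opened chest 3, so this case is ruled out; weight (1/22)·0 = 0.
The weights sum to 27/88.
So P(the ruby in chest 4 | the guide opened chest 3) = (1/11) / (27/88) = 8/27.

8/27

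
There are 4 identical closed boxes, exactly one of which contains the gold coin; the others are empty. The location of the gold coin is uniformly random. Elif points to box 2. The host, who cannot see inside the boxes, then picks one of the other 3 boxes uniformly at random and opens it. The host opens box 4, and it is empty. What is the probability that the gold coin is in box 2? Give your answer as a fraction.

1/3

Because the host chose which box to open without knowing where the gold coin is, the choice is independent of the prize location. Learning that box 4 does not hold the gold coin simply rules out that one location and leaves the remaining 3 boxes still equally likely by symmetry.
So P(the gold coin in box 2) = 1/3.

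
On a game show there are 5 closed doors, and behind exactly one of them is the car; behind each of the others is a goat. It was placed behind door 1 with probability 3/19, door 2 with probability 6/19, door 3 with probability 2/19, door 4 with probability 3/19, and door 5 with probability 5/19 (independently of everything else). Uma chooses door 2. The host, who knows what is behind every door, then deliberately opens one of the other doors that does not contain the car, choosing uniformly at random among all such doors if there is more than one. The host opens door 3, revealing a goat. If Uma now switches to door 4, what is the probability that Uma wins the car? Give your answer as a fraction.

Apply Bayes' rule, conditioning on where the car actually is.
If it is behind either of doors 1 and 4 (prior 3/19 each): the host has 3 equally likely choices, so probability 1/3; weight (3/19)·(1/3) = 1/19 each.
If it is behind door 2 (prior 6/19): the host has 4 equally likely choices, so probability 1/4; weight (6/19)·(1/4) = 3/38.
If it is behind door 3 (prior 2/19): the host opened door 3, so this case is ruled out; weight (2/19)·0 = 0.
If it is behind door 5 (prior 5/19): the host has 3 equally likely choices, so probability 1/3; weight (5/19)·(1/3) = 5/57.
The weights sum to 31/114.
So P(the car behind door 4 | the host opened door 3) = (1/19) / (31/114) = 6/31.

6/31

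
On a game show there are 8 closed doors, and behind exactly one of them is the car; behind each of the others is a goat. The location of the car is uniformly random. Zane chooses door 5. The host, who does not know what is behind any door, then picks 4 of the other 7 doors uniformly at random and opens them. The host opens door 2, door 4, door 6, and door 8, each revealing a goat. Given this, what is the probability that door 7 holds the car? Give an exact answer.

Because the host chose which doors to open without knowing where the car is, the choice is independent of the prize location. Learning that none of the 4 opened doors holds the car simply rules out those 4 locations and leaves the remaining 4 doors still equally likely by symmetry.
So P(the car behind door 7) = 1/4.

1/4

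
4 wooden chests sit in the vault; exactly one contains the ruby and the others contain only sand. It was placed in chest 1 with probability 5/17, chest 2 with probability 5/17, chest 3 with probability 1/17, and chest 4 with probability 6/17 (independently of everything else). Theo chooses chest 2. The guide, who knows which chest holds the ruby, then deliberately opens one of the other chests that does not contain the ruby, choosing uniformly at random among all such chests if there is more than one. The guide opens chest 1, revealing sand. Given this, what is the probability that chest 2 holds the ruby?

Consider each possible location of the ruby in turn.
If it is in chest 1 (prior 5/17): the guide opened chest 1, so this case is ruled out; weight (5/17)·0 = 0.
If it is in chest 2 (prior 5/17): the guide has 3 equally likely choices, so probability 1/3; weight (5/17)·(1/3) = 5/51.
If it is in chest 3 (prior 1/17): the guide has 2 equally likely choices, so probability 1/2; weight (1/17)·(1/2) = 1/34.
If it is in chest 4 (prior 6/17): the guide has 2 equally likely choices, so probability 1/2; weight (6/17)·(1/2) = 3/17.
The weights sum to 31/102.
So P(the ruby in chest 2 | the guide opened chest 1) = (5/51) / (31/102) = 10/31.

10/31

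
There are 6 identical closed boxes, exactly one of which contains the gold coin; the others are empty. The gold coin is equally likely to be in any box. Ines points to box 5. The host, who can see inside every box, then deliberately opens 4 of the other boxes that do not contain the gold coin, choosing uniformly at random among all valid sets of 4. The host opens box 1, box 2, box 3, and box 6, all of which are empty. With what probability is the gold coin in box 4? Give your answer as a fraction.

5/6

Apply Bayes' rule, conditioning on where the gold coin actually is.
If it is in any of boxes 1, 2, 3, and 6 (prior 1/6 each): that box was opened and seen not to hold the prize — ruled out; weight (1/6)·0 = 0 each.
If it is in box 4 (prior 1/6): the host has no choice, probability 1; weight (1/6)·1 = 1/6.
If it is in box 5 (prior 1/6): the host has 5 equally likely choices, so probability 1/5; weight (1/6)·(1/5) = 1/30.
The weights sum to 1/5.
So P(the gold coin in box 4 | the host opened box 1, box 2, box 3, and box 6) = (1/6) / (1/5) = 5/6.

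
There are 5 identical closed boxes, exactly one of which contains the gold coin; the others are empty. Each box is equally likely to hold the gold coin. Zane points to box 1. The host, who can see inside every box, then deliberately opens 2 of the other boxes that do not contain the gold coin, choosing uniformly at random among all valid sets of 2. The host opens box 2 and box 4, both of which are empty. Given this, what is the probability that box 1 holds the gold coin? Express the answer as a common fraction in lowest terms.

1/5

Condition on the true location of the gold coin.
If it is in box 1 (prior 1/5): the host has 6 equally likely choices, so probability 1/6; weight (1/5)·(1/6) = 1/30.
If it is in either of boxes 2 and 4 (prior 1/5 each): that box was opened and seen not to hold the prize — ruled out; weight (1/5)·0 = 0 each.
If it is in either of boxes 3 and 5 (prior 1/5 each): the host has 3 equally likely choices, so probability 1/3; weight (1/5)·(1/3) = 1/15 each.
The weights sum to 1/6.
So P(the gold coin in box 1 | the host opened box 2 and box 4) = (1/30) / (1/6) = 1/5.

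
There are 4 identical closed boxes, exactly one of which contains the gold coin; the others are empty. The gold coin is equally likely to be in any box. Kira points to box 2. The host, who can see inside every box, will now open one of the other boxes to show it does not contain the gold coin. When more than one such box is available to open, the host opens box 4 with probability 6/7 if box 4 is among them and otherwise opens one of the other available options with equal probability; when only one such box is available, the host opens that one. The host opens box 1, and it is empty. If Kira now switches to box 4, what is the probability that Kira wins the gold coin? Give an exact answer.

7/10

Consider each possible location of the gold coin in turn.
If it is in box 1 (prior 1/4): the host opened box 1, so this case is ruled out; weight (1/4)·0 = 0.
If it is in box 2 (prior 1/4): box 4 is available but not opened; box 1 gets probability (1 − 6/7)/2 = 1/14; weight (1/4)·(1/14) = 1/56.
If it is in box 3 (prior 1/4): box 4 is available but not opened, probability 1/7; weight (1/4)·(1/7) = 1/28.
If it is in box 4 (prior 1/4): box 4 holds the prize so is unavailable; the host chooses uniformly among the 2 others, probability 1/2; weight (1/4)·(1/2) = 1/8.
The weights sum to 5/28.
So P(the gold coin in box 4 | the host opened box 1) = (1/8) / (5/28) = 7/10.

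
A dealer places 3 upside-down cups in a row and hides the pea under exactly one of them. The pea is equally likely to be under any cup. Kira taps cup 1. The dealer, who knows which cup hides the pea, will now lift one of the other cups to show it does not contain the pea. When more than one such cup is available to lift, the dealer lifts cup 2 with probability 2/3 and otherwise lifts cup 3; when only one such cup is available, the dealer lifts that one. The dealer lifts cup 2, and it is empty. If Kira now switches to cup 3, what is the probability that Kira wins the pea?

3/5

Consider each possible location of the pea in turn.
If it is under cup 1 (prior 1/3): cup 2 is available, opened with probability 2/3; weight (1/3)·(2/3) = 2/9.
If it is under cup 2 (prior 1/3): the dealer opened cup 2, so this case is ruled out; weight (1/3)·0 = 0.
If it is under cup 3 (prior 1/3): only cup 2 is available, probability 1; weight (1/3)·1 = 1/3.
The weights sum to 5/9.
So P(the pea under cup 3 | the dealer opened cup 2) = (1/3) / (5/9) = 3/5.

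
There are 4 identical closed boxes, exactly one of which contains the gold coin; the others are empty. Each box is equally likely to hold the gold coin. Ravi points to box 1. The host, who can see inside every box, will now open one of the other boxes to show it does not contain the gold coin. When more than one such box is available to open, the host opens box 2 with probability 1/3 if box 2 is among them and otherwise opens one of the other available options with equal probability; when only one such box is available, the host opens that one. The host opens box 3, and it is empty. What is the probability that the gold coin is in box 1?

2/9

Condition on the true location of the gold coin.
If it is in box 1 (prior 1/4): box 2 is available but not opened; box 3 gets probability (1 − 1/3)/2 = 1/3; weight (1/4)·(1/3) = 1/12.
If it is in box 2 (prior 1/4): box 2 holds the prize so is unavailable; the host chooses uniformly among the 2 others, probability 1/2; weight (1/4)·(1/2) = 1/8.
If it is in box 3 (prior 1/4): the host opened box 3, so this case is ruled out; weight (1/4)·0 = 0.
If it is in box 4 (prior 1/4): box 2 is available but not opened, probability 2/3; weight (1/4)·(2/3) = 1/6.
The weights sum to 3/8.
So P(the gold coin in box 1 | the host opened box 3) = (1/12) / (3/8) = 2/9.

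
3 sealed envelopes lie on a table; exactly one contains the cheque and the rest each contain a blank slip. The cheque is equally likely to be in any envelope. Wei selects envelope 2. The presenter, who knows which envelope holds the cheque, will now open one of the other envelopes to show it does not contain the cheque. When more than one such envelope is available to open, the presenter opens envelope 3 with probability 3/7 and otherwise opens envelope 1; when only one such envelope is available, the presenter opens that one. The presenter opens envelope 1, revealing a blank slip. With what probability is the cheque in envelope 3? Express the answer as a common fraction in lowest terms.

7/11

Condition on the true location of the cheque.
If it is in envelope 1 (prior 1/3): the presenter opened envelope 1, so this case is ruled out; weight (1/3)·0 = 0.
If it is in envelope 2 (prior 1/3): envelope 3 is available but not opened, probability 4/7; weight (1/3)·(4/7) = 4/21.
If it is in envelope 3 (prior 1/3): only envelope 1 is available, probability 1; weight (1/3)·1 = 1/3.
The weights sum to 11/21.
So P(the cheque in envelope 3 | the presenter opened envelope 1) = (1/3) / (11/21) = 7/11.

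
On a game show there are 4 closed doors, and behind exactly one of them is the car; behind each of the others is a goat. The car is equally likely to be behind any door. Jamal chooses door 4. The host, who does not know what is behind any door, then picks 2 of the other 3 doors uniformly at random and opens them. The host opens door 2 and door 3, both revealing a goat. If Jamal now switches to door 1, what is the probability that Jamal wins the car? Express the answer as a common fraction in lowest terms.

1/2

Consider each possible location of the car in turn.
If it is behind either of doors 1 and 4 (prior 1/4 each): the host picks exactly this set with probability 1/3 regardless, and none is the prize; weight (1/4)·(1/3) = 1/12 each.
If it is behind either of doors 2 and 3 (prior 1/4 each): that door was opened and seen not to hold the prize — ruled out; weight (1/4)·0 = 0 each.
The weights sum to 1/6.
So P(the car behind door 1 | the host opened door 2 and door 3) = (1/12) / (1/6) = 1/2.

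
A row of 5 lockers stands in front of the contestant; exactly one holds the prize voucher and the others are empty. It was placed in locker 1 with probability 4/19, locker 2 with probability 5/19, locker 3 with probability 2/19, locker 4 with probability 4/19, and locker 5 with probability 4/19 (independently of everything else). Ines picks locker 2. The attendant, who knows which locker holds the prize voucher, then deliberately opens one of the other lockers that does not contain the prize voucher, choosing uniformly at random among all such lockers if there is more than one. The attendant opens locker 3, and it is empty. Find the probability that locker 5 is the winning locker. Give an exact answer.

Apply Bayes' rule, conditioning on where the prize voucher actually is.
If it is in any of lockers 1, 4, and 5 (prior 4/19 each): the attendant has 3 equally likely choices, so probability 1/3; weight (4/19)·(1/3) = 4/57 each.
If it is in locker 2 (prior 5/19): the attendant has 4 equally likely choices, so probability 1/4; weight (5/19)·(1/4) = 5/76.
If it is in locker 3 (prior 2/19): the attendant opened locker 3, so this case is ruled out; weight (2/19)·0 = 0.
The weights sum to 21/76.
So P(the prize voucher in locker 5 | the attendant opened locker 3) = (4/57) / (21/76) = 16/63.

16/63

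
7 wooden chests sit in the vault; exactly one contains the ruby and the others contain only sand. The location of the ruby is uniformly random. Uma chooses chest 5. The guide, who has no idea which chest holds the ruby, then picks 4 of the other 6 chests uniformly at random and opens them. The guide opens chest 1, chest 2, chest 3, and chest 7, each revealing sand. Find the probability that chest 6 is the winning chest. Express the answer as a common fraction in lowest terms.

Condition on the true location of the ruby.
If it is in any of chests 1, 2, 3, and 7 (prior 1/7 each): that chest was opened and seen not to hold the prize — ruled out; weight (1/7)·0 = 0 each.
If it is in any of chests 4, 5, and 6 (prior 1/7 each): the guide picks exactly this set with probability 1/15 regardless, and none is the prize; weight (1/7)·(1/15) = 1/105 each.
The weights sum to 1/35.
So P(the ruby in chest 6 | the guide opened chest 1, chest 2, chest 3, and chest 7) = (1/105) / (1/35) = 1/3.

1/3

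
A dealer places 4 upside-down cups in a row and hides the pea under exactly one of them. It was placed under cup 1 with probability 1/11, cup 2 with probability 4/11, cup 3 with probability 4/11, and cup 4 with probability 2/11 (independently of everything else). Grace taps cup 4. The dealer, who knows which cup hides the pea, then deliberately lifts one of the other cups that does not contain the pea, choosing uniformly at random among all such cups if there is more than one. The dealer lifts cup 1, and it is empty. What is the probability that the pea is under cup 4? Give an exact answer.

1/7

Condition on the true location of the pea.
If it is under cup 1 (prior 1/11): the dealer opened cup 1, so this case is ruled out; weight (1/11)·0 = 0.
If it is under either of cups 2 and 3 (prior 4/11 each): the dealer has 2 equally likely choices, so probability 1/2; weight (4/11)·(1/2) = 2/11 each.
If it is under cup 4 (prior 2/11): the dealer has 3 equally likely choices, so probability 1/3; weight (2/11)·(1/3) = 2/33.
The weights sum to 14/33.
So P(the pea under cup 4 | the dealer opened cup 1) = (2/33) / (14/33) = 1/7.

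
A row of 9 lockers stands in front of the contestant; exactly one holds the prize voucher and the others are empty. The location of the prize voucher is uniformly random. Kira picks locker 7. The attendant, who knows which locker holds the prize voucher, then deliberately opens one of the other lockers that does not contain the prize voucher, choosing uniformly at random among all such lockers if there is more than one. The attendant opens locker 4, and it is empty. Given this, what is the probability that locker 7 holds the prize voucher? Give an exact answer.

1/9

Consider each possible location of the prize voucher in turn.
If it is in any of lockers 1, 2, 3, 5, 6, 8, and 9 (prior 1/9 each): the attendant has 7 equally likely choices, so probability 1/7; weight (1/9)·(1/7) = 1/63 each.
If it is in locker 4 (prior 1/9): the attendant opened locker 4, so this case is ruled out; weight (1/9)·0 = 0.
If it is in locker 7 (prior 1/9): the attendant has 8 equally likely choices, so probability 1/8; weight (1/9)·(1/8) = 1/72.
The weights sum to 1/8.
So P(the prize voucher in locker 7 | the attendant opened locker 4) = (1/72) / (1/8) = 1/9.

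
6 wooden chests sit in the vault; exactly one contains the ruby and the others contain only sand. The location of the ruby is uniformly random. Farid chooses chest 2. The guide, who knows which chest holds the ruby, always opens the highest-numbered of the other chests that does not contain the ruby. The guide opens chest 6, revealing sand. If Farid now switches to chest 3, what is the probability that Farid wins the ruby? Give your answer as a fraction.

1/5

Apply Bayes' rule, conditioning on where the ruby actually is.
If it is in any of chests 1, 2, 3, 4, and 5 (prior 1/6 each): chest 6 is the highest-numbered option available, probability 1; weight (1/6)·1 = 1/6 each.
If it is in chest 6 (prior 1/6): the guide opened chest 6, so this case is ruled out; weight (1/6)·0 = 0.
The weights sum to 5/6.
So P(the ruby in chest 3 | the guide opened chest 6) = (1/6) / (5/6) = 1/5.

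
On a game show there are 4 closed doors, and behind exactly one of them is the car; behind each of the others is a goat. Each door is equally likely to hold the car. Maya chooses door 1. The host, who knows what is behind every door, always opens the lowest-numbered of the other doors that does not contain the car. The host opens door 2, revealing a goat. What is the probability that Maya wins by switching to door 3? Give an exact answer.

Condition on the true location of the car.
If it is behind any of doors 1, 3, and 4 (prior 1/4 each): door 2 is the lowest-numbered option available, probability 1; weight (1/4)·1 = 1/4 each.
If it is behind door 2 (prior 1/4): the host opened door 2, so this case is ruled out; weight (1/4)·0 = 0.
The weights sum to 3/4.
So P(the car behind door 3 | the host opened door 2) = (1/4) / (3/4) = 1/3.

1/3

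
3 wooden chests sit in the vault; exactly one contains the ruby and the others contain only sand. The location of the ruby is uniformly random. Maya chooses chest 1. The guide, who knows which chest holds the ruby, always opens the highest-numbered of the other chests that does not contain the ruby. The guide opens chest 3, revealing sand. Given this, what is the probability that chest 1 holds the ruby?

1/2

Consider each possible location of the ruby in turn.
If it is in either of chests 1 and 2 (prior 1/3 each): chest 3 is the highest-numbered option available, probability 1; weight (1/3)·1 = 1/3 each.
If it is in chest 3 (prior 1/3): the guide opened chest 3, so this case is ruled out; weight (1/3)·0 = 0.
The weights sum to 2/3.
So P(the ruby in chest 1 | the guide opened chest 3) = (1/3) / (2/3) = 1/2.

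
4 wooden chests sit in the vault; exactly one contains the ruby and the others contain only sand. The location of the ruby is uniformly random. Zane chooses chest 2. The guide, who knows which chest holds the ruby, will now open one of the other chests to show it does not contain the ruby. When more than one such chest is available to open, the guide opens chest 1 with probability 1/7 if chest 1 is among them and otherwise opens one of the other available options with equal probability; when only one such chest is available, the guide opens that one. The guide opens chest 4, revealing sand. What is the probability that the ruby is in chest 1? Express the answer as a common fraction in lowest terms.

Condition on the true location of the ruby.
If it is in chest 1 (prior 1/4): chest 1 holds the prize so is unavailable; the guide chooses uniformly among the 2 others, probability 1/2; weight (1/4)·(1/2) = 1/8.
If it is in chest 2 (prior 1/4): chest 1 is available but not opened; chest 4 gets probability (1 − 1/7)/2 = 3/7; weight (1/4)·(3/7) = 3/28.
If it is in chest 3 (prior 1/4): chest 1 is available but not opened, probability 6/7; weight (1/4)·(6/7) = 3/14.
If it is in chest 4 (prior 1/4): the guide opened chest 4, so this case is ruled out; weight (1/4)·0 = 0.
The weights sum to 25/56.
So P(the ruby in chest 1 | the guide opened chest 4) = (1/8) / (25/56) = 7/25.

7/25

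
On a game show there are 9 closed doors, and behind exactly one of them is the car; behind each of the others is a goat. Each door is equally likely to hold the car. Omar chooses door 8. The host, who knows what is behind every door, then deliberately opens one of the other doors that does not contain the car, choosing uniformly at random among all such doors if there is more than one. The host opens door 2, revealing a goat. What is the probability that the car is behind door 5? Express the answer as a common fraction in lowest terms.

8/63

Apply Bayes' rule, conditioning on where the car actually is.
If it is behind any of doors 1, 3, 4, 5, 6, 7, and 9 (prior 1/9 each): the host has 7 equally likely choices, so probability 1/7; weight (1/9)·(1/7) = 1/63 each.
If it is behind door 2 (prior 1/9): the host opened door 2, so this case is ruled out; weight (1/9)·0 = 0.
If it is behind door 8 (prior 1/9): the host has 8 equally likely choices, so probability 1/8; weight (1/9)·(1/8) = 1/72.
The weights sum to 1/8.
So P(the car behind door 5 | the host opened door 2) = (1/63) / (1/8) = 8/63.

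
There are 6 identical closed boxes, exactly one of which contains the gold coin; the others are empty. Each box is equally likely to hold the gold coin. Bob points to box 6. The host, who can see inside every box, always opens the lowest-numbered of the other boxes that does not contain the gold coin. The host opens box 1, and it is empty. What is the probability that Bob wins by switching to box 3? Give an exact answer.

1/5

Consider each possible location of the gold coin in turn.
If it is in box 1 (prior 1/6): the host opened box 1, so this case is ruled out; weight (1/6)·0 = 0.
If it is in any of boxes 2, 3, 4, 5, and 6 (prior 1/6 each): box 1 is the lowest-numbered option available, probability 1; weight (1/6)·1 = 1/6 each.
The weights sum to 5/6.
So P(the gold coin in box 3 | the host opened box 1) = (1/6) / (5/6) = 1/5.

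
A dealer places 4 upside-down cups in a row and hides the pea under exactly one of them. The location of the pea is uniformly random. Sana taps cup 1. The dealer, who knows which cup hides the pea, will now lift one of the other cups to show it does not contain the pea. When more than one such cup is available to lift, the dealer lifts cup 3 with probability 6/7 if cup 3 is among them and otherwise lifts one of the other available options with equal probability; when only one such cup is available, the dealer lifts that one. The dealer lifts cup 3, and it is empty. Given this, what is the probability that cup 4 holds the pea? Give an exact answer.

1/3

Consider each possible location of the pea in turn.
If it is under any of cups 1, 2, and 4 (prior 1/4 each): cup 3 is available, opened with probability 6/7; weight (1/4)·(6/7) = 3/14 each.
If it is under cup 3 (prior 1/4): the dealer opened cup 3, so this case is ruled out; weight (1/4)·0 = 0.
The weights sum to 9/14.
So P(the pea under cup 4 | the dealer opened cup 3) = (3/14) / (9/14) = 1/3.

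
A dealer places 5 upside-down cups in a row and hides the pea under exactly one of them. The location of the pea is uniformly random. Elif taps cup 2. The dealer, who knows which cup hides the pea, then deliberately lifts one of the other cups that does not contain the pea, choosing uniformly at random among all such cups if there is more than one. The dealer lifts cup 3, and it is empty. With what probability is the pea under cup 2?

1/5

Condition on the true location of the pea.
If it is under any of cups 1, 4, and 5 (prior 1/5 each): the dealer has 3 equally likely choices, so probability 1/3; weight (1/5)·(1/3) = 1/15 each.
If it is under cup 2 (prior 1/5): the dealer has 4 equally likely choices, so probability 1/4; weight (1/5)·(1/4) = 1/20.
If it is under cup 3 (prior 1/5): the dealer opened cup 3, so this case is ruled out; weight (1/5)·0 = 0.
The weights sum to 1/4.
So P(the pea under cup 2 | the dealer opened cup 3) = (1/20) / (1/4) = 1/5.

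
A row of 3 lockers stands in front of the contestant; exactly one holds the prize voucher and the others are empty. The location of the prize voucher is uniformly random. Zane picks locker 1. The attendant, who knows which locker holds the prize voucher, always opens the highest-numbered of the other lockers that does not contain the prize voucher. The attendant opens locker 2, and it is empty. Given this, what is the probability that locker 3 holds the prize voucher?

1

Consider each possible location of the prize voucher in turn.
If it is in locker 1 (prior 1/3): the attendant would have opened locker 3 instead, probability 0; weight (1/3)·0 = 0.
If it is in locker 2 (prior 1/3): the attendant opened locker 2, so this case is ruled out; weight (1/3)·0 = 0.
If it is in locker 3 (prior 1/3): locker 2 is the highest-numbered option available, probability 1; weight (1/3)·1 = 1/3.
The weights sum to 1/3.
So P(the prize voucher in locker 3 | the attendant opened locker 2) = (1/3) / (1/3) = 1.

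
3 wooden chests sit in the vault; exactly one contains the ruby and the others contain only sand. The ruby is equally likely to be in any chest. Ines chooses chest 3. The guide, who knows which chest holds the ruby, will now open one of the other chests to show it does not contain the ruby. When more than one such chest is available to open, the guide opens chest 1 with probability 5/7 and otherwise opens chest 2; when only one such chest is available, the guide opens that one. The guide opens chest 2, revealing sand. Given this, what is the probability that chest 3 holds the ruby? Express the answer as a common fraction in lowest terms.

Consider each possible location of the ruby in turn.
If it is in chest 1 (prior 1/3): only chest 2 is available, probability 1; weight (1/3)·1 = 1/3.
If it is in chest 2 (prior 1/3): the guide opened chest 2, so this case is ruled out; weight (1/3)·0 = 0.
If it is in chest 3 (prior 1/3): chest 1 is available but not opened, probability 2/7; weight (1/3)·(2/7) = 2/21.
The weights sum to 3/7.
So P(the ruby in chest 3 | the guide opened chest 2) = (2/21) / (3/7) = 2/9.

2/9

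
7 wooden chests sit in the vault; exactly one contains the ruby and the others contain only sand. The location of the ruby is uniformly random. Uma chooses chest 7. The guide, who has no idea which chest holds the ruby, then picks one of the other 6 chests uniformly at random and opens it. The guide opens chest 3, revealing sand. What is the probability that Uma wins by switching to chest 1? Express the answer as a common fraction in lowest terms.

1/6

Because the guide chose which chest to open without knowing where the ruby is, the choice is independent of the prize location. Learning that chest 3 does not hold the ruby simply rules out that one location and leaves the remaining 6 chests still equally likely by symmetry.
So P(the ruby in chest 1) = 1/6.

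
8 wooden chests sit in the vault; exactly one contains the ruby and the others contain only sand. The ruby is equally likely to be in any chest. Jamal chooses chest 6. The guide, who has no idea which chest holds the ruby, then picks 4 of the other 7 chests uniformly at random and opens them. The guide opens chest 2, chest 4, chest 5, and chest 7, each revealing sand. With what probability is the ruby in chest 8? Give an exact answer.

1/4

Because the guide chose which chests to open without knowing where the ruby is, the choice is independent of the prize location. Learning that none of the 4 opened chests holds the ruby simply rules out those 4 locations and leaves the remaining 4 chests still equally likely by symmetry.
So P(the ruby in chest 8) = 1/4.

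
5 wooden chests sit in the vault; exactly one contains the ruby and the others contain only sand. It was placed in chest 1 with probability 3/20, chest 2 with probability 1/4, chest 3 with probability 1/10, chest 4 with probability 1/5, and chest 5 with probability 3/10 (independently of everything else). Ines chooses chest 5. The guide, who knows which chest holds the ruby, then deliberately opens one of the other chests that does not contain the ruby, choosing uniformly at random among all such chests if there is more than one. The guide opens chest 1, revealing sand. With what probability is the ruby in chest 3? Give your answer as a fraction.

4/31

Apply Bayes' rule, conditioning on where the ruby actually is.
If it is in chest 1 (prior 3/20): the guide opened chest 1, so this case is ruled out; weight (3/20)·0 = 0.
If it is in chest 2 (prior 1/4): the guide has 3 equally likely choices, so probability 1/3; weight (1/4)·(1/3) = 1/12.
If it is in chest 3 (prior 1/10): the guide has 3 equally likely choices, so probability 1/3; weight (1/10)·(1/3) = 1/30.
If it is in chest 4 (prior 1/5): the guide has 3 equally likely choices, so probability 1/3; weight (1/5)·(1/3) = 1/15.
If it is in chest 5 (prior 3/10): the guide has 4 equally likely choices, so probability 1/4; weight (3/10)·(1/4) = 3/40.
The weights sum to 31/120.
So P(the ruby in chest 3 | the guide opened chest 1) = (1/30) / (31/120) = 4/31.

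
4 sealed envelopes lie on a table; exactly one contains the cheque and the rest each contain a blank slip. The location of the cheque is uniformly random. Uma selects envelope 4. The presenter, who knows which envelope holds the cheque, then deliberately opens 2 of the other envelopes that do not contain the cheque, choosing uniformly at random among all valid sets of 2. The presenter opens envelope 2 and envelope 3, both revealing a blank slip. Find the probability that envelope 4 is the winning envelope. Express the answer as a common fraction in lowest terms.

Apply Bayes' rule, conditioning on where the cheque actually is.
If it is in envelope 1 (prior 1/4): the presenter has no choice, probability 1; weight (1/4)·1 = 1/4.
If it is in either of envelopes 2 and 3 (prior 1/4 each): that envelope was opened and seen not to hold the prize — ruled out; weight (1/4)·0 = 0 each.
If it is in envelope 4 (prior 1/4): the presenter has 3 equally likely choices, so probability 1/3; weight (1/4)·(1/3) = 1/12.
The weights sum to 1/3.
So P(the cheque in envelope 4 | the presenter opened envelope 2 and envelope 3) = (1/12) / (1/3) = 1/4.

1/4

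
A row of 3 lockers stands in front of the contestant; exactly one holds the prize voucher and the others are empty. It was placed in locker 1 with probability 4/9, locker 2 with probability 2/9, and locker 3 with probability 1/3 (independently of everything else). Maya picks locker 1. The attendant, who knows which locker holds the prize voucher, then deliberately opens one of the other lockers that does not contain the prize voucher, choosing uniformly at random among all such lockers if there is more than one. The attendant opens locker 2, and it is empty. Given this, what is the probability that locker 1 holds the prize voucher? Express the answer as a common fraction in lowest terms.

Consider each possible location of the prize voucher in turn.
If it is in locker 1 (prior 4/9): the attendant has 2 equally likely choices, so probability 1/2; weight (4/9)·(1/2) = 2/9.
If it is in locker 2 (prior 2/9): the attendant opened locker 2, so this case is ruled out; weight (2/9)·0 = 0.
If it is in locker 3 (prior 1/3): the attendant has no choice, probability 1; weight (1/3)·1 = 1/3.
The weights sum to 5/9.
So P(the prize voucher in locker 1 | the attendant opened locker 2) = (2/9) / (5/9) = 2/5.

2/5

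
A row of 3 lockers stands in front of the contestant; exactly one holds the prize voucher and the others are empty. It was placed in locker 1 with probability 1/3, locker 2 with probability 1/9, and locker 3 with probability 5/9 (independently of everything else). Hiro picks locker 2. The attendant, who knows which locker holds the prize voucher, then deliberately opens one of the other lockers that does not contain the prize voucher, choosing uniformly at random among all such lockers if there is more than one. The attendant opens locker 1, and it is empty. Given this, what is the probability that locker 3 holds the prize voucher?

Consider each possible location of the prize voucher in turn.
If it is in locker 1 (prior 1/3): the attendant opened locker 1, so this case is ruled out; weight (1/3)·0 = 0.
If it is in locker 2 (prior 1/9): the attendant has 2 equally likely choices, so probability 1/2; weight (1/9)·(1/2) = 1/18.
If it is in locker 3 (prior 5/9): the attendant has no choice, probability 1; weight (5/9)·1 = 5/9.
The weights sum to 11/18.
So P(the prize voucher in locker 3 | the attendant opened locker 1) = (5/9) / (11/18) = 10/11.

10/11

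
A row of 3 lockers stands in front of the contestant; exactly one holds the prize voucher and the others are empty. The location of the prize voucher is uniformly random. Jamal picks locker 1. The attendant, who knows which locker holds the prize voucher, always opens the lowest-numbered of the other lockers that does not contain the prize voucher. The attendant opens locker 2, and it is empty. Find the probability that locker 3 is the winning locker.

Consider each possible location of the prize voucher in turn.
If it is in either of lockers 1 and 3 (prior 1/3 each): locker 2 is the lowest-numbered option available, probability 1; weight (1/3)·1 = 1/3 each.
If it is in locker 2 (prior 1/3): the attendant opened locker 2, so this case is ruled out; weight (1/3)·0 = 0.
The weights sum to 2/3.
So P(the prize voucher in locker 3 | the attendant opened locker 2) = (1/3) / (2/3) = 1/2.

1/2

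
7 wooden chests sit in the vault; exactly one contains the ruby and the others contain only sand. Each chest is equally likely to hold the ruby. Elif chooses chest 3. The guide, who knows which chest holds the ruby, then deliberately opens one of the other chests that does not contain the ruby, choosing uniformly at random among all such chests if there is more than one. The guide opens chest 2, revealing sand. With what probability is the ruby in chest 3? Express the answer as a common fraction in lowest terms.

Condition on the true location of the ruby.
If it is in any of chests 1, 4, 5, 6, and 7 (prior 1/7 each): the guide has 5 equally likely choices, so probability 1/5; weight (1/7)·(1/5) = 1/35 each.
If it is in chest 2 (prior 1/7): the guide opened chest 2, so this case is ruled out; weight (1/7)·0 = 0.
If it is in chest 3 (prior 1/7): the guide has 6 equally likely choices, so probability 1/6; weight (1/7)·(1/6) = 1/42.
The weights sum to 1/6.
So P(the ruby in chest 3 | the guide opened chest 2) = (1/42) / (1/6) = 1/7.

1/7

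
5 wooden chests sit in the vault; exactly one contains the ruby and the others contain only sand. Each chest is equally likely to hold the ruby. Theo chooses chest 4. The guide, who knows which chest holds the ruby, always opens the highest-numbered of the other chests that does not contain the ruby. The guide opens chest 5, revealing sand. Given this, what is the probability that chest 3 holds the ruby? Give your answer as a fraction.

Apply Bayes' rule, conditioning on where the ruby actually is.
If it is in any of chests 1, 2, 3, and 4 (prior 1/5 each): chest 5 is the highest-numbered option available, probability 1; weight (1/5)·1 = 1/5 each.
If it is in chest 5 (prior 1/5): the guide opened chest 5, so this case is ruled out; weight (1/5)·0 = 0.
The weights sum to 4/5.
So P(the ruby in chest 3 | the guide opened chest 5) = (1/5) / (4/5) = 1/4.

1/4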